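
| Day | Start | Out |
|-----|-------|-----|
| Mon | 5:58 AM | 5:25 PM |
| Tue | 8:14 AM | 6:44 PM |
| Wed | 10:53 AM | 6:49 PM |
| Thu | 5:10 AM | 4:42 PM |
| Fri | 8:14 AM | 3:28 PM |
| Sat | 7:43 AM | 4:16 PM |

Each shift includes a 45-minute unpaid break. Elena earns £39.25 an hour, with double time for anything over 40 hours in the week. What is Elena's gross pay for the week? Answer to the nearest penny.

£2566.95

Mon: 5:58 AM–5:25 PM = 11 h 27 min; less 45 min break → 10 h 42 min
Tue: 8:14 AM–6:44 PM = 10 h 30 min; less 45 min break → 9 h 45 min
Wed: 10:53 AM–6:49 PM = 7 h 56 min; less 45 min break → 7 h 11 min
Thu: 5:10 AM–4:42 PM = 11 h 32 min; less 45 min break → 10 h 47 min
Fri: 8:14 AM–3:28 PM = 7 h 14 min; less 45 min break → 6 h 29 min
Sat: 7:43 AM–4:16 PM = 8 h 33 min; less 45 min break → 7 h 48 min
Total worked: 52 h 42 min = 3162 min.
Regular 40 h 0 min = 2400 min at £39.25/h; overtime 12 h 42 min = 762 min at £78.50/h.
Pay = (2400 × £39.25 + 762 × £78.50) ÷ 60 = £2566.95.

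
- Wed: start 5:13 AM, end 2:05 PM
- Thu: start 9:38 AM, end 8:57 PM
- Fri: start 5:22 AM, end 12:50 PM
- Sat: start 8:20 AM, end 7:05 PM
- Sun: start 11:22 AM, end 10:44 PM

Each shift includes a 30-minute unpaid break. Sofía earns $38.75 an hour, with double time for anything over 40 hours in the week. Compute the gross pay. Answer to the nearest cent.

Wed: 5:13 AM–2:05 PM = 8 h 52 min; less 30 min break → 8 h 22 min
Thu: 9:38 AM–8:57 PM = 11 h 19 min; less 30 min break → 10 h 49 min
Fri: 5:22 AM–12:50 PM = 7 h 28 min; less 30 min break → 6 h 58 min
Sat: 8:20 AM–7:05 PM = 10 h 45 min; less 30 min break → 10 h 15 min
Sun: 11:22 AM–10:44 PM = 11 h 22 min; less 30 min break → 10 h 52 min
Total worked: 47 h 16 min = 2836 min.
Regular 40 h 0 min = 2400 min at $38.75/h; overtime 7 h 16 min = 436 min at $77.50/h.
Pay = (2400 × $38.75 + 436 × $77.50) ÷ 60 = $2113.17.

$2113.17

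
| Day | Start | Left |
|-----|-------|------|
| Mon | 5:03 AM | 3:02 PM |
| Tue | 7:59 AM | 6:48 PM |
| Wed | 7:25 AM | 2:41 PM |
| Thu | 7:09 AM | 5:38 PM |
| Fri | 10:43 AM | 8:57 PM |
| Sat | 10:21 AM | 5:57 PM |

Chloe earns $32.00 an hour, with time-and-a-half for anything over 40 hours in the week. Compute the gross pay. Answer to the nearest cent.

$2066.40

Mon: 5:03 AM–3:02 PM = 9 h 59 min
Tue: 7:59 AM–6:48 PM = 10 h 49 min
Wed: 7:25 AM–2:41 PM = 7 h 16 min
Thu: 7:09 AM–5:38 PM = 10 h 29 min
Fri: 10:43 AM–8:57 PM = 10 h 14 min
Sat: 10:21 AM–5:57 PM = 7 h 36 min
Total worked: 56 h 23 min = 3383 min.
Regular 40 h 0 min = 2400 min at $32.00/h; overtime 16 h 23 min = 983 min at $48.00/h.
Pay = (2400 × $32.00 + 983 × $48.00) ÷ 60 = $2066.40.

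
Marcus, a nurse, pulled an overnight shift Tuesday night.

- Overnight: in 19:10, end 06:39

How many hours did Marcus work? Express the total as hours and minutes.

11 h 29 min

Overnight: 19:10 → midnight = 4 h 50 min; midnight → 06:39 = 6 h 39 min; span 11 h 29 min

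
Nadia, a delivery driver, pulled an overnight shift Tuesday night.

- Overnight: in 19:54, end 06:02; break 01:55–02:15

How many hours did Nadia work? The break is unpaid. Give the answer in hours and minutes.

Overnight: 19:54 → midnight = 4 h 6 min; midnight → 06:02 = 6 h 2 min; span 10 h 8 min; less 20 min break → 9 h 48 min

9 h 48 min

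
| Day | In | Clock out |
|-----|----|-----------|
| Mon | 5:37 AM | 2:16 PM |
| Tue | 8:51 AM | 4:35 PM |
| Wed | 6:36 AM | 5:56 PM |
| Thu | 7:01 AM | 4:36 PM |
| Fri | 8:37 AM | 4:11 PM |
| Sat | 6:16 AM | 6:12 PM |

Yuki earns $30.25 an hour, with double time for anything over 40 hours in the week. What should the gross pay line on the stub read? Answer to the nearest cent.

Mon: 5:37 AM–2:16 PM = 8 h 39 min
Tue: 8:51 AM–4:35 PM = 7 h 44 min
Wed: 6:36 AM–5:56 PM = 11 h 20 min
Thu: 7:01 AM–4:36 PM = 9 h 35 min
Fri: 8:37 AM–4:11 PM = 7 h 34 min
Sat: 6:16 AM–6:12 PM = 11 h 56 min
Total worked: 56 h 48 min = 3408 min.
Regular 40 h 0 min = 2400 min at $30.25/h; overtime 16 h 48 min = 1008 min at $60.50/h.
Pay = (2400 × $30.25 + 1008 × $60.50) ÷ 60 = $2226.40.

$2226.40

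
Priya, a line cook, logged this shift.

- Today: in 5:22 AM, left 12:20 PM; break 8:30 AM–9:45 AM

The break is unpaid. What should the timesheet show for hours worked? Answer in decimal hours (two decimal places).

Today: 5:22 AM–12:20 PM = 6 h 58 min; less 75 min break → 5 h 43 min

5.72 hours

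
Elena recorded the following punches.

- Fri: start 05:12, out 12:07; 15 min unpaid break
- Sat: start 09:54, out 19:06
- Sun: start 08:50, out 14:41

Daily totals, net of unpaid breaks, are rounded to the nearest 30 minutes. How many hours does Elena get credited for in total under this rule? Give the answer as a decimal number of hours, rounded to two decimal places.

21.50 hours

Fri: 05:12–12:07 = 6 h 55 min − 15 min = 6 h 40 min → rounds to 6 h 30 min
Sat: 09:54–19:06 = 9 h 12 min → rounds to 9 h 0 min
Sun: 08:50–14:41 = 5 h 51 min → rounds to 6 h 0 min
Total credited: 21 h 30 min.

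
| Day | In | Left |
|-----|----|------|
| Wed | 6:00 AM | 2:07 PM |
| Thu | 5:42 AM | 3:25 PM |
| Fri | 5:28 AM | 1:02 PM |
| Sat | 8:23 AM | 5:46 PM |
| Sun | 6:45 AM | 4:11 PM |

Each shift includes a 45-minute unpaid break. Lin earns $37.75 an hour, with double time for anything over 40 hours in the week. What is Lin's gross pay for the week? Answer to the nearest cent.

$1545.23

Wed: 6:00 AM–2:07 PM = 8 h 7 min; less 45 min break → 7 h 22 min
Thu: 5:42 AM–3:25 PM = 9 h 43 min; less 45 min break → 8 h 58 min
Fri: 5:28 AM–1:02 PM = 7 h 34 min; less 45 min break → 6 h 49 min
Sat: 8:23 AM–5:46 PM = 9 h 23 min; less 45 min break → 8 h 38 min
Sun: 6:45 AM–4:11 PM = 9 h 26 min; less 45 min break → 8 h 41 min
Total worked: 40 h 28 min = 2428 min.
Regular 40 h 0 min = 2400 min at $37.75/h; overtime 0 h 28 min = 28 min at $75.50/h.
Pay = (2400 × $37.75 + 28 × $75.50) ÷ 60 = $1545.23.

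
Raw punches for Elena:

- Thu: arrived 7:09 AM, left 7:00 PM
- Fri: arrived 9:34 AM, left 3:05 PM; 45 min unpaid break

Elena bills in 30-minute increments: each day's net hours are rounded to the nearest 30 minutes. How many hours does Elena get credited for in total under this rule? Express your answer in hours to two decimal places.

17.00 hours

Thu: 7:09 AM–7:00 PM = 11 h 51 min → rounds to 12 h 0 min
Fri: 9:34 AM–3:05 PM = 5 h 31 min − 45 min = 4 h 46 min → rounds to 5 h 0 min
Total credited: 17 h 0 min.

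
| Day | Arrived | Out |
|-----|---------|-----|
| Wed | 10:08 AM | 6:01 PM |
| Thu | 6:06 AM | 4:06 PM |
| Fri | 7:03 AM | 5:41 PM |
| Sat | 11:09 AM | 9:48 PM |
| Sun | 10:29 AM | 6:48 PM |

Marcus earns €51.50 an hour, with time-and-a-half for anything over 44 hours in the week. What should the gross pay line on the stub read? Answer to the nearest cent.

€2535.09

Wed: 10:08 AM–6:01 PM = 7 h 53 min
Thu: 6:06 AM–4:06 PM = 10 h 0 min
Fri: 7:03 AM–5:41 PM = 10 h 38 min
Sat: 11:09 AM–9:48 PM = 10 h 39 min
Sun: 10:29 AM–6:48 PM = 8 h 19 min
Total worked: 47 h 29 min = 2849 min.
Regular 44 h 0 min = 2640 min at €51.50/h; overtime 3 h 29 min = 209 min at €77.25/h.
Pay = (2640 × €51.50 + 209 × €77.25) ÷ 60 = €2535.09.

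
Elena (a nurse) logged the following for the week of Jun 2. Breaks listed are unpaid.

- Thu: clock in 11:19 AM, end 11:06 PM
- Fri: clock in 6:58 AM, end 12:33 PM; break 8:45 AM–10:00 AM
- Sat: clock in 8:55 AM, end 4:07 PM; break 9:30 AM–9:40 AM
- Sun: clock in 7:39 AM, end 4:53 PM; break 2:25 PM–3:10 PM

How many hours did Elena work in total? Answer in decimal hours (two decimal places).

31.63 hours

Thu: 11:19 AM–11:06 PM = 11 h 47 min
Fri: 6:58 AM–12:33 PM = 5 h 35 min; less 75 min break → 4 h 20 min
Sat: 8:55 AM–4:07 PM = 7 h 12 min; less 10 min break → 7 h 2 min
Sun: 7:39 AM–4:53 PM = 9 h 14 min; less 45 min break → 8 h 29 min
Total: 11 h 47 min + 4 h 20 min + 7 h 2 min + 8 h 29 min = 31 h 38 min.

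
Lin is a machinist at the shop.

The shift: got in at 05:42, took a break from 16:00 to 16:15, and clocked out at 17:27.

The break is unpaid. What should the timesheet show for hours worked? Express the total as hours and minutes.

The shift: 05:42–17:27 = 11 h 45 min; less 15 min break → 11 h 30 min

11 h 30 min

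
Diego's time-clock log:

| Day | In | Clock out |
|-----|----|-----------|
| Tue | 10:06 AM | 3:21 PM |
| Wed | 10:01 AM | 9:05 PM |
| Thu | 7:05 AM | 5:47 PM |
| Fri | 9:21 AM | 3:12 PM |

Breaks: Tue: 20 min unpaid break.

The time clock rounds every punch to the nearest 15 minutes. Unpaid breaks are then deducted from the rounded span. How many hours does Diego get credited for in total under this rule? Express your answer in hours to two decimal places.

Tue: in 10:06 AM→10:00 AM, out 3:21 PM→3:15 PM; 5 h 15 min − 20 min = 4 h 55 min
Wed: in 10:01 AM→10:00 AM, out 9:05 PM→9:00 PM; 11 h 0 min
Thu: in 7:05 AM→7:00 AM, out 5:47 PM→5:45 PM; 10 h 45 min
Fri: in 9:21 AM→9:15 AM, out 3:12 PM→3:15 PM; 6 h 0 min
Total credited: 32 h 40 min.

32.67 hours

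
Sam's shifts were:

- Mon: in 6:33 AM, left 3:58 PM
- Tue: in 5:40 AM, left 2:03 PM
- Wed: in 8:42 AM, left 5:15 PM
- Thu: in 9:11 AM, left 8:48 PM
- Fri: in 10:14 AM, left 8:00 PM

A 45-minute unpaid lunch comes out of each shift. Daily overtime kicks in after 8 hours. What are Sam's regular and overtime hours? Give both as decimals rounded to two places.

Regular 39.43 hours, overtime 4.55 hours

Mon: 6:33 AM–3:58 PM = 9 h 25 min; less 45 min break → 8 h 40 min
Tue: 5:40 AM–2:03 PM = 8 h 23 min; less 45 min break → 7 h 38 min
Wed: 8:42 AM–5:15 PM = 8 h 33 min; less 45 min break → 7 h 48 min
Thu: 9:11 AM–8:48 PM = 11 h 37 min; less 45 min break → 10 h 52 min
Fri: 10:14 AM–8:00 PM = 9 h 46 min; less 45 min break → 9 h 1 min
Mon reg 8 h 0 min / OT 0 h 40 min; Tue reg 7 h 38 min / OT 0 h 0 min; Wed reg 7 h 48 min / OT 0 h 0 min; Thu reg 8 h 0 min / OT 2 h 52 min; Fri reg 8 h 0 min / OT 1 h 1 min.
Totals: regular 39 h 26 min, overtime 4 h 33 min.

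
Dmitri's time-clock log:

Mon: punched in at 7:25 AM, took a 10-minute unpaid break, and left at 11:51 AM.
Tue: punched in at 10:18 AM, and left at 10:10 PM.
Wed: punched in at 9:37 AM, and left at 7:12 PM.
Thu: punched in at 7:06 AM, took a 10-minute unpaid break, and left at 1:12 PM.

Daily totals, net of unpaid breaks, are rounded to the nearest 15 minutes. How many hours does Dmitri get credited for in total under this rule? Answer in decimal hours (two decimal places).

31.50 hours

Mon: 7:25 AM–11:51 AM = 4 h 26 min − 10 min = 4 h 16 min → rounds to 4 h 15 min
Tue: 10:18 AM–10:10 PM = 11 h 52 min → rounds to 11 h 45 min
Wed: 9:37 AM–7:12 PM = 9 h 35 min → rounds to 9 h 30 min
Thu: 7:06 AM–1:12 PM = 6 h 6 min − 10 min = 5 h 56 min → rounds to 6 h 0 min
Total credited: 31 h 30 min.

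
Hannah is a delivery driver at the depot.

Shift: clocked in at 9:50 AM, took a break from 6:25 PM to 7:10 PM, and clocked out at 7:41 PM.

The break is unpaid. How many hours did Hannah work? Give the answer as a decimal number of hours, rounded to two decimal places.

9.10 hours

Shift: 9:50 AM–7:41 PM = 9 h 51 min; less 45 min break → 9 h 6 min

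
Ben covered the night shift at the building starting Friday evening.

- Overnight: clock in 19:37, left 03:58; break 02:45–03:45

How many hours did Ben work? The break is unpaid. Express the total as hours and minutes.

Overnight: 19:37 → midnight = 4 h 23 min; midnight → 03:58 = 3 h 58 min; span 8 h 21 min; less 60 min break → 7 h 21 min

7 h 21 min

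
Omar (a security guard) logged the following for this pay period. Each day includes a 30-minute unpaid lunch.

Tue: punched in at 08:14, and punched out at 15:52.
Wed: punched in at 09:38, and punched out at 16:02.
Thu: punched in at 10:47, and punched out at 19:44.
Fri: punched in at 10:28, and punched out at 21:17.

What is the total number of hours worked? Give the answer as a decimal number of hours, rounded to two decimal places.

Tue: 08:14–15:52 = 7 h 38 min; less 30 min break → 7 h 8 min
Wed: 09:38–16:02 = 6 h 24 min; less 30 min break → 5 h 54 min
Thu: 10:47–19:44 = 8 h 57 min; less 30 min break → 8 h 27 min
Fri: 10:28–21:17 = 10 h 49 min; less 30 min break → 10 h 19 min
Total: 7 h 8 min + 5 h 54 min + 8 h 27 min + 10 h 19 min = 31 h 48 min.

31.80 hours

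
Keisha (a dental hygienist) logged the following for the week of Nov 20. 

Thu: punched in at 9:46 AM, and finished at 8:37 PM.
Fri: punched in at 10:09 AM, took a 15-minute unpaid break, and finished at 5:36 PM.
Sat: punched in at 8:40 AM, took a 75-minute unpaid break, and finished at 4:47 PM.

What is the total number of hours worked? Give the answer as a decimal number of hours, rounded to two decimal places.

24.92 hours

Thu: 9:46 AM–8:37 PM = 10 h 51 min
Fri: 10:09 AM–5:36 PM = 7 h 27 min; less 15 min break → 7 h 12 min
Sat: 8:40 AM–4:47 PM = 8 h 7 min; less 75 min break → 6 h 52 min
Total: 10 h 51 min + 7 h 12 min + 6 h 52 min = 24 h 55 min.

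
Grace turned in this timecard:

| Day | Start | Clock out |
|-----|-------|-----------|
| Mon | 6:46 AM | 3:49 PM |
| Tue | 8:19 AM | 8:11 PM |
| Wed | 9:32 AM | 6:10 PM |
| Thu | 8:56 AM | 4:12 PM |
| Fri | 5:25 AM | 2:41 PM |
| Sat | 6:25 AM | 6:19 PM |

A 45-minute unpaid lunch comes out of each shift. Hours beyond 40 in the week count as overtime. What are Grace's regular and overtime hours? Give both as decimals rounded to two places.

Mon: 6:46 AM–3:49 PM = 9 h 3 min; less 45 min break → 8 h 18 min
Tue: 8:19 AM–8:11 PM = 11 h 52 min; less 45 min break → 11 h 7 min
Wed: 9:32 AM–6:10 PM = 8 h 38 min; less 45 min break → 7 h 53 min
Thu: 8:56 AM–4:12 PM = 7 h 16 min; less 45 min break → 6 h 31 min
Fri: 5:25 AM–2:41 PM = 9 h 16 min; less 45 min break → 8 h 31 min
Sat: 6:25 AM–6:19 PM = 11 h 54 min; less 45 min break → 11 h 9 min
Total worked: 53 h 29 min = 53.48 h.
Threshold 40 h → overtime 13 h 29 min, regular 40 h 0 min.

Regular 40.00 hours, overtime 13.48 hours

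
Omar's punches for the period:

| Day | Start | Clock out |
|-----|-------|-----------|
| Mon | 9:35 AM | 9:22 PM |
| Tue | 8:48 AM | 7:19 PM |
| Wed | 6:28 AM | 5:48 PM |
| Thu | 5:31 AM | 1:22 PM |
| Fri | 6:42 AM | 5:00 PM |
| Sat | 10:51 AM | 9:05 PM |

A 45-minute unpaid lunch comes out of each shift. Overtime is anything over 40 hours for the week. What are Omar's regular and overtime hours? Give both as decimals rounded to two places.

Mon: 9:35 AM–9:22 PM = 11 h 47 min; less 45 min break → 11 h 2 min
Tue: 8:48 AM–7:19 PM = 10 h 31 min; less 45 min break → 9 h 46 min
Wed: 6:28 AM–5:48 PM = 11 h 20 min; less 45 min break → 10 h 35 min
Thu: 5:31 AM–1:22 PM = 7 h 51 min; less 45 min break → 7 h 6 min
Fri: 6:42 AM–5:00 PM = 10 h 18 min; less 45 min break → 9 h 33 min
Sat: 10:51 AM–9:05 PM = 10 h 14 min; less 45 min break → 9 h 29 min
Total worked: 57 h 31 min = 57.52 h.
Threshold 40 h → overtime 17 h 31 min, regular 40 h 0 min.

Regular 40.00 hours, overtime 17.52 hours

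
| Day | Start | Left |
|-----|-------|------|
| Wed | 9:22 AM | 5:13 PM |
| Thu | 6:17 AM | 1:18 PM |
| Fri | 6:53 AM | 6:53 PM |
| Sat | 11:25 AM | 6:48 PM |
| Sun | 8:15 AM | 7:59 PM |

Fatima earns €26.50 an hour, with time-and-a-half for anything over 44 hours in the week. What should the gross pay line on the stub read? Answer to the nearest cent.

Wed: 9:22 AM–5:13 PM = 7 h 51 min
Thu: 6:17 AM–1:18 PM = 7 h 1 min
Fri: 6:53 AM–6:53 PM = 12 h 0 min
Sat: 11:25 AM–6:48 PM = 7 h 23 min
Sun: 8:15 AM–7:59 PM = 11 h 44 min
Total worked: 45 h 59 min = 2759 min.
Regular 44 h 0 min = 2640 min at €26.50/h; overtime 1 h 59 min = 119 min at €39.75/h.
Pay = (2640 × €26.50 + 119 × €39.75) ÷ 60 = €1244.84.

€1244.84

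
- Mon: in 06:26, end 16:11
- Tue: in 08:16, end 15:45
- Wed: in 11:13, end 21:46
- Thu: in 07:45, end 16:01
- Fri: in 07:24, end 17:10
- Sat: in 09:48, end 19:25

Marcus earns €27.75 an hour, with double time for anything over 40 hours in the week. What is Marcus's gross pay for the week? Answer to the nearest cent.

Mon: 06:26–16:11 = 9 h 45 min
Tue: 08:16–15:45 = 7 h 29 min
Wed: 11:13–21:46 = 10 h 33 min
Thu: 07:45–16:01 = 8 h 16 min
Fri: 07:24–17:10 = 9 h 46 min
Sat: 09:48–19:25 = 9 h 37 min
Total worked: 55 h 26 min = 3326 min.
Regular 40 h 0 min = 2400 min at €27.75/h; overtime 15 h 26 min = 926 min at €55.50/h.
Pay = (2400 × €27.75 + 926 × €55.50) ÷ 60 = €1966.55.

€1966.55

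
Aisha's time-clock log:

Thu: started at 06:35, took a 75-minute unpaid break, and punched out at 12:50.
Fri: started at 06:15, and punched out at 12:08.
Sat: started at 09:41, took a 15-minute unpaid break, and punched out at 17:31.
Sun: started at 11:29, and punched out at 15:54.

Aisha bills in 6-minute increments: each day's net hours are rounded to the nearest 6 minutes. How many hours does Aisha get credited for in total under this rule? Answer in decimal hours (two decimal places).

Thu: 06:35–12:50 = 6 h 15 min − 75 min = 5 h 0 min → rounds to 5 h 0 min
Fri: 06:15–12:08 = 5 h 53 min → rounds to 5 h 54 min
Sat: 09:41–17:31 = 7 h 50 min − 15 min = 7 h 35 min → rounds to 7 h 36 min
Sun: 11:29–15:54 = 4 h 25 min → rounds to 4 h 24 min
Total credited: 22 h 54 min.

22.90 hours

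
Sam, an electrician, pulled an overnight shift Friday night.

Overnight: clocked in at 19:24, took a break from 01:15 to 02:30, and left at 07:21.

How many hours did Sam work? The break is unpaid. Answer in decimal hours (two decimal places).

Overnight: 19:24 → midnight = 4 h 36 min; midnight → 07:21 = 7 h 21 min; span 11 h 57 min; less 75 min break → 10 h 42 min

10.70 hours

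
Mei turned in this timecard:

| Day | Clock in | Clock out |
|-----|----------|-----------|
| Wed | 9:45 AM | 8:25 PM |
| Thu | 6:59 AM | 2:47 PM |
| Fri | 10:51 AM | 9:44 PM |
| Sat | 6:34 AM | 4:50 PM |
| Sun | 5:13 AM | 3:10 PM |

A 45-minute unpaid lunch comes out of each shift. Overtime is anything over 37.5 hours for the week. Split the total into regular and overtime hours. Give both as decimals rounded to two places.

Wed: 9:45 AM–8:25 PM = 10 h 40 min; less 45 min break → 9 h 55 min
Thu: 6:59 AM–2:47 PM = 7 h 48 min; less 45 min break → 7 h 3 min
Fri: 10:51 AM–9:44 PM = 10 h 53 min; less 45 min break → 10 h 8 min
Sat: 6:34 AM–4:50 PM = 10 h 16 min; less 45 min break → 9 h 31 min
Sun: 5:13 AM–3:10 PM = 9 h 57 min; less 45 min break → 9 h 12 min
Total worked: 45 h 49 min = 45.82 h.
Threshold 37.5 h → overtime 8 h 19 min, regular 37 h 30 min.

Regular 37.50 hours, overtime 8.32 hours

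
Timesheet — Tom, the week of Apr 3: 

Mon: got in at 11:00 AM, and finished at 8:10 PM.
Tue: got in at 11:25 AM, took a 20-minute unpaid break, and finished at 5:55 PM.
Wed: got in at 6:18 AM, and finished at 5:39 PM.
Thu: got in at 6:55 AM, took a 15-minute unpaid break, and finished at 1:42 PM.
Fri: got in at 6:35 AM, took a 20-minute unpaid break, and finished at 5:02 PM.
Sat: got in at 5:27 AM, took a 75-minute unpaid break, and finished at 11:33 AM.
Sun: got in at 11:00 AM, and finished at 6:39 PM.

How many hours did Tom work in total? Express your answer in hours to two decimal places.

Mon: 11:00 AM–8:10 PM = 9 h 10 min
Tue: 11:25 AM–5:55 PM = 6 h 30 min; less 20 min break → 6 h 10 min
Wed: 6:18 AM–5:39 PM = 11 h 21 min
Thu: 6:55 AM–1:42 PM = 6 h 47 min; less 15 min break → 6 h 32 min
Fri: 6:35 AM–5:02 PM = 10 h 27 min; less 20 min break → 10 h 7 min
Sat: 5:27 AM–11:33 AM = 6 h 6 min; less 75 min break → 4 h 51 min
Sun: 11:00 AM–6:39 PM = 7 h 39 min
Total: 9 h 10 min + 6 h 10 min + 11 h 21 min + 6 h 32 min + 10 h 7 min + 4 h 51 min + 7 h 39 min = 55 h 50 min.

55.83 hours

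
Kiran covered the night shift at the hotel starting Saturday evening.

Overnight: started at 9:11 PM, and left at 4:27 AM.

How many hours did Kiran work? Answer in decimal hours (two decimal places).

Overnight: 9:11 PM → midnight = 2 h 49 min; midnight → 4:27 AM = 4 h 27 min; span 7 h 16 min

7.27 hours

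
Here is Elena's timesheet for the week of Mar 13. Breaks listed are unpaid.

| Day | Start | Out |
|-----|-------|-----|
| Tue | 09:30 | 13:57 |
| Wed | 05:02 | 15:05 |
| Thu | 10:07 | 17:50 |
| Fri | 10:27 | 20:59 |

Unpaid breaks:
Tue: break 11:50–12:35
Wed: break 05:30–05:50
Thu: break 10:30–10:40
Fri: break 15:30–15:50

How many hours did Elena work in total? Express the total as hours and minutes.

Tue: 09:30–13:57 = 4 h 27 min; less 45 min break → 3 h 42 min
Wed: 05:02–15:05 = 10 h 3 min; less 20 min break → 9 h 43 min
Thu: 10:07–17:50 = 7 h 43 min; less 10 min break → 7 h 33 min
Fri: 10:27–20:59 = 10 h 32 min; less 20 min break → 10 h 12 min
Total: 3 h 42 min + 9 h 43 min + 7 h 33 min + 10 h 12 min = 31 h 10 min.

31 h 10 min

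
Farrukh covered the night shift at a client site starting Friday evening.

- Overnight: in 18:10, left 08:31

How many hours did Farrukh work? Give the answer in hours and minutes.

Overnight: 18:10 → midnight = 5 h 50 min; midnight → 08:31 = 8 h 31 min; span 14 h 21 min

14 h 21 min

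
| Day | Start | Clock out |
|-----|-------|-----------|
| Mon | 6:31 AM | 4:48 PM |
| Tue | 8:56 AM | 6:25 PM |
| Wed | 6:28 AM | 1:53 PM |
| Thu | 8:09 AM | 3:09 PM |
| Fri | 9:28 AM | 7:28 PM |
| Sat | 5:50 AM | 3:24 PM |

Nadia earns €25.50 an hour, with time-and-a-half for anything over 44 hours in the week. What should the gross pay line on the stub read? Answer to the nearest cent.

Mon: 6:31 AM–4:48 PM = 10 h 17 min
Tue: 8:56 AM–6:25 PM = 9 h 29 min
Wed: 6:28 AM–1:53 PM = 7 h 25 min
Thu: 8:09 AM–3:09 PM = 7 h 0 min
Fri: 9:28 AM–7:28 PM = 10 h 0 min
Sat: 5:50 AM–3:24 PM = 9 h 34 min
Total worked: 53 h 45 min = 3225 min.
Regular 44 h 0 min = 2640 min at €25.50/h; overtime 9 h 45 min = 585 min at €38.25/h.
Pay = (2640 × €25.50 + 585 × €38.25) ÷ 60 = €1494.94.

€1494.94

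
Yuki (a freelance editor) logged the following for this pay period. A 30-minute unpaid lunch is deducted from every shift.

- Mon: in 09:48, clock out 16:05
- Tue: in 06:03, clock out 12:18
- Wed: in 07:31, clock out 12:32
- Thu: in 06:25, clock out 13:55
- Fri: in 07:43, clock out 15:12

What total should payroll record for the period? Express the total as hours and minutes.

Mon: 09:48–16:05 = 6 h 17 min; less 30 min break → 5 h 47 min
Tue: 06:03–12:18 = 6 h 15 min; less 30 min break → 5 h 45 min
Wed: 07:31–12:32 = 5 h 1 min; less 30 min break → 4 h 31 min
Thu: 06:25–13:55 = 7 h 30 min; less 30 min break → 7 h 0 min
Fri: 07:43–15:12 = 7 h 29 min; less 30 min break → 6 h 59 min
Total: 5 h 47 min + 5 h 45 min + 4 h 31 min + 7 h 0 min + 6 h 59 min = 30 h 2 min.

30 h 2 min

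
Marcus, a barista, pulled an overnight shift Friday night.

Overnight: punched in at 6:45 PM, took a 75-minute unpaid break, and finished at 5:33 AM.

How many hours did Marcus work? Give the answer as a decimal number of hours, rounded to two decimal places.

Overnight: 6:45 PM → midnight = 5 h 15 min; midnight → 5:33 AM = 5 h 33 min; span 10 h 48 min; less 75 min break → 9 h 33 min

9.55 hours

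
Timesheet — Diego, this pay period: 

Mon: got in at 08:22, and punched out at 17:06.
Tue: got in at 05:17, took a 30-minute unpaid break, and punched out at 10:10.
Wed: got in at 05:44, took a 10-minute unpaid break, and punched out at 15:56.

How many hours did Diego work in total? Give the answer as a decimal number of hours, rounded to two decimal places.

23.15 hours

Mon: 08:22–17:06 = 8 h 44 min
Tue: 05:17–10:10 = 4 h 53 min; less 30 min break → 4 h 23 min
Wed: 05:44–15:56 = 10 h 12 min; less 10 min break → 10 h 2 min
Total: 8 h 44 min + 4 h 23 min + 10 h 2 min = 23 h 9 min.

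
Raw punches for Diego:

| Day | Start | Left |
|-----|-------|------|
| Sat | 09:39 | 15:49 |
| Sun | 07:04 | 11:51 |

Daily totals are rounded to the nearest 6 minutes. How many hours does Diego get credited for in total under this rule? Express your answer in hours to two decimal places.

11.00 hours

Sat: 09:39–15:49 = 6 h 10 min → rounds to 6 h 12 min
Sun: 07:04–11:51 = 4 h 47 min → rounds to 4 h 48 min
Total credited: 11 h 0 min.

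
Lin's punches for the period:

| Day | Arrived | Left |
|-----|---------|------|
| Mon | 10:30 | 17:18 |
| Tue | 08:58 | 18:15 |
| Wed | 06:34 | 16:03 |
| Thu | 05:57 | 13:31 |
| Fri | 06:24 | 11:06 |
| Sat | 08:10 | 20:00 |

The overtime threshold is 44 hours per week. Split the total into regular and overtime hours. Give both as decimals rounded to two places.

Regular 44.00 hours, overtime 5.67 hours

Mon: 10:30–17:18 = 6 h 48 min
Tue: 08:58–18:15 = 9 h 17 min
Wed: 06:34–16:03 = 9 h 29 min
Thu: 05:57–13:31 = 7 h 34 min
Fri: 06:24–11:06 = 4 h 42 min
Sat: 08:10–20:00 = 11 h 50 min
Total worked: 49 h 40 min = 49.67 h.
Threshold 44 h → overtime 5 h 40 min, regular 44 h 0 min.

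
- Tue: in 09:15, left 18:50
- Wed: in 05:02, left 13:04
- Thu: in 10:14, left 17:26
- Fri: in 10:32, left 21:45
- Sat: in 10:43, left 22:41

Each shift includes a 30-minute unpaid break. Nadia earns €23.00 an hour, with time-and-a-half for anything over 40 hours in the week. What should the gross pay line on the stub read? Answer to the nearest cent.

Tue: 09:15–18:50 = 9 h 35 min; less 30 min break → 9 h 5 min
Wed: 05:02–13:04 = 8 h 2 min; less 30 min break → 7 h 32 min
Thu: 10:14–17:26 = 7 h 12 min; less 30 min break → 6 h 42 min
Fri: 10:32–21:45 = 11 h 13 min; less 30 min break → 10 h 43 min
Sat: 10:43–22:41 = 11 h 58 min; less 30 min break → 11 h 28 min
Total worked: 45 h 30 min = 2730 min.
Regular 40 h 0 min = 2400 min at €23.00/h; overtime 5 h 30 min = 330 min at €34.50/h.
Pay = (2400 × €23.00 + 330 × €34.50) ÷ 60 = €1109.75.

€1109.75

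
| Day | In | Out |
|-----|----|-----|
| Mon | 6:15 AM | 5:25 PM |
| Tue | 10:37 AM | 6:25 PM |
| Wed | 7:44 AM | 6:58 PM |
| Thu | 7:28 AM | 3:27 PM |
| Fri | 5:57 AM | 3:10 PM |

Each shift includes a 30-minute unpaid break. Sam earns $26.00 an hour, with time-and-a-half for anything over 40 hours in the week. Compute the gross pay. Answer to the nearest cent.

$1231.10

Mon: 6:15 AM–5:25 PM = 11 h 10 min; less 30 min break → 10 h 40 min
Tue: 10:37 AM–6:25 PM = 7 h 48 min; less 30 min break → 7 h 18 min
Wed: 7:44 AM–6:58 PM = 11 h 14 min; less 30 min break → 10 h 44 min
Thu: 7:28 AM–3:27 PM = 7 h 59 min; less 30 min break → 7 h 29 min
Fri: 5:57 AM–3:10 PM = 9 h 13 min; less 30 min break → 8 h 43 min
Total worked: 44 h 54 min = 2694 min.
Regular 40 h 0 min = 2400 min at $26.00/h; overtime 4 h 54 min = 294 min at $39.00/h.
Pay = (2400 × $26.00 + 294 × $39.00) ÷ 60 = $1231.10.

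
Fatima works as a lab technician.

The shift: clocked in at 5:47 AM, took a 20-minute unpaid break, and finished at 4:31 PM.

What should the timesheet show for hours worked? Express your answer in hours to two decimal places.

10.40 hours

The shift: 5:47 AM–4:31 PM = 10 h 44 min; less 20 min break → 10 h 24 min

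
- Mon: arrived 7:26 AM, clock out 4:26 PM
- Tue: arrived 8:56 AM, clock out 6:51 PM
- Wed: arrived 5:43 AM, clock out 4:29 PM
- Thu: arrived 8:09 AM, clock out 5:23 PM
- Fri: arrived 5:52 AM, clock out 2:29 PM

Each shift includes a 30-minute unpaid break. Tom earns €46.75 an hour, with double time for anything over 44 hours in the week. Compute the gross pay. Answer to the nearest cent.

€2153.62

Mon: 7:26 AM–4:26 PM = 9 h 0 min; less 30 min break → 8 h 30 min
Tue: 8:56 AM–6:51 PM = 9 h 55 min; less 30 min break → 9 h 25 min
Wed: 5:43 AM–4:29 PM = 10 h 46 min; less 30 min break → 10 h 16 min
Thu: 8:09 AM–5:23 PM = 9 h 14 min; less 30 min break → 8 h 44 min
Fri: 5:52 AM–2:29 PM = 8 h 37 min; less 30 min break → 8 h 7 min
Total worked: 45 h 2 min = 2702 min.
Regular 44 h 0 min = 2640 min at €46.75/h; overtime 1 h 2 min = 62 min at €93.50/h.
Pay = (2640 × €46.75 + 62 × €93.50) ÷ 60 = €2153.62.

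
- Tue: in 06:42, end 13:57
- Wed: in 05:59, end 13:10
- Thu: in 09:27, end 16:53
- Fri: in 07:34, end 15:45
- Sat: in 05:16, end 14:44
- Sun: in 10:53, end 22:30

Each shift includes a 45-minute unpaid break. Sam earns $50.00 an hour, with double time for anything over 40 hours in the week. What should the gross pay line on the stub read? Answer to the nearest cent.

Tue: 06:42–13:57 = 7 h 15 min; less 45 min break → 6 h 30 min
Wed: 05:59–13:10 = 7 h 11 min; less 45 min break → 6 h 26 min
Thu: 09:27–16:53 = 7 h 26 min; less 45 min break → 6 h 41 min
Fri: 07:34–15:45 = 8 h 11 min; less 45 min break → 7 h 26 min
Sat: 05:16–14:44 = 9 h 28 min; less 45 min break → 8 h 43 min
Sun: 10:53–22:30 = 11 h 37 min; less 45 min break → 10 h 52 min
Total worked: 46 h 38 min = 2798 min.
Regular 40 h 0 min = 2400 min at $50.00/h; overtime 6 h 38 min = 398 min at $100.00/h.
Pay = (2400 × $50.00 + 398 × $100.00) ÷ 60 = $2663.33.

$2663.33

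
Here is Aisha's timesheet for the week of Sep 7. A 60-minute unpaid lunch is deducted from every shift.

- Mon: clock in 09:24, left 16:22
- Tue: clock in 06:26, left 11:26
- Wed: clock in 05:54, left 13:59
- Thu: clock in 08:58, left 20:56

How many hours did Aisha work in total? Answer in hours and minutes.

Mon: 09:24–16:22 = 6 h 58 min; less 60 min break → 5 h 58 min
Tue: 06:26–11:26 = 5 h 0 min; less 60 min break → 4 h 0 min
Wed: 05:54–13:59 = 8 h 5 min; less 60 min break → 7 h 5 min
Thu: 08:58–20:56 = 11 h 58 min; less 60 min break → 10 h 58 min
Total: 5 h 58 min + 4 h 0 min + 7 h 5 min + 10 h 58 min = 28 h 1 min.

28 h 1 min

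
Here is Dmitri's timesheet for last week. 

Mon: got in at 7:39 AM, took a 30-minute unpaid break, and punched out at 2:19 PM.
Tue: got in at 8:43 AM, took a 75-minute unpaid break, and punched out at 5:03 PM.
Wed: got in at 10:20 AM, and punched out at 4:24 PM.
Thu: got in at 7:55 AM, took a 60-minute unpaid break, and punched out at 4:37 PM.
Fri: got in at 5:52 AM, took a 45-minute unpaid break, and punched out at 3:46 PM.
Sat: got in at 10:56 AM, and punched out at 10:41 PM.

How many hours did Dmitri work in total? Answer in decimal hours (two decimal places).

47.92 hours

Mon: 7:39 AM–2:19 PM = 6 h 40 min; less 30 min break → 6 h 10 min
Tue: 8:43 AM–5:03 PM = 8 h 20 min; less 75 min break → 7 h 5 min
Wed: 10:20 AM–4:24 PM = 6 h 4 min
Thu: 7:55 AM–4:37 PM = 8 h 42 min; less 60 min break → 7 h 42 min
Fri: 5:52 AM–3:46 PM = 9 h 54 min; less 45 min break → 9 h 9 min
Sat: 10:56 AM–10:41 PM = 11 h 45 min
Total: 6 h 10 min + 7 h 5 min + 6 h 4 min + 7 h 42 min + 9 h 9 min + 11 h 45 min = 47 h 55 min.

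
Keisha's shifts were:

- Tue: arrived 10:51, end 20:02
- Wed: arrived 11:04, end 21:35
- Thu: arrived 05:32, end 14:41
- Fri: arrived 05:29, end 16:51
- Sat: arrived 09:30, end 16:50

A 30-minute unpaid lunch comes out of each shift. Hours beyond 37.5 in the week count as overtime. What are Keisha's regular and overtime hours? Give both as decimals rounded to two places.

Tue: 10:51–20:02 = 9 h 11 min; less 30 min break → 8 h 41 min
Wed: 11:04–21:35 = 10 h 31 min; less 30 min break → 10 h 1 min
Thu: 05:32–14:41 = 9 h 9 min; less 30 min break → 8 h 39 min
Fri: 05:29–16:51 = 11 h 22 min; less 30 min break → 10 h 52 min
Sat: 09:30–16:50 = 7 h 20 min; less 30 min break → 6 h 50 min
Total worked: 45 h 3 min = 45.05 h.
Threshold 37.5 h → overtime 7 h 33 min, regular 37 h 30 min.

Regular 37.50 hours, overtime 7.55 hours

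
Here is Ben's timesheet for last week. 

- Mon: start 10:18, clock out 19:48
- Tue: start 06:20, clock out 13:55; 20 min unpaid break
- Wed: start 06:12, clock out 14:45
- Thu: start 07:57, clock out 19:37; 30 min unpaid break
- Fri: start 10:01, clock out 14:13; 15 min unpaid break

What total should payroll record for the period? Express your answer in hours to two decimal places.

40.42 hours

Mon: 10:18–19:48 = 9 h 30 min
Tue: 06:20–13:55 = 7 h 35 min; less 20 min break → 7 h 15 min
Wed: 06:12–14:45 = 8 h 33 min
Thu: 07:57–19:37 = 11 h 40 min; less 30 min break → 11 h 10 min
Fri: 10:01–14:13 = 4 h 12 min; less 15 min break → 3 h 57 min
Total: 9 h 30 min + 7 h 15 min + 8 h 33 min + 11 h 10 min + 3 h 57 min = 40 h 25 min.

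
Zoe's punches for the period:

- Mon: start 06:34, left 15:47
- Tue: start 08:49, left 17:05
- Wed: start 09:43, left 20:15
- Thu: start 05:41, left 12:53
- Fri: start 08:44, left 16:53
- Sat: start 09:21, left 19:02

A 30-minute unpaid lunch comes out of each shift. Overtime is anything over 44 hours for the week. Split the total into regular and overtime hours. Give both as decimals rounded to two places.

Regular 44.00 hours, overtime 6.05 hours

Mon: 06:34–15:47 = 9 h 13 min; less 30 min break → 8 h 43 min
Tue: 08:49–17:05 = 8 h 16 min; less 30 min break → 7 h 46 min
Wed: 09:43–20:15 = 10 h 32 min; less 30 min break → 10 h 2 min
Thu: 05:41–12:53 = 7 h 12 min; less 30 min break → 6 h 42 min
Fri: 08:44–16:53 = 8 h 9 min; less 30 min break → 7 h 39 min
Sat: 09:21–19:02 = 9 h 41 min; less 30 min break → 9 h 11 min
Total worked: 50 h 3 min = 50.05 h.
Threshold 44 h → overtime 6 h 3 min, regular 44 h 0 min.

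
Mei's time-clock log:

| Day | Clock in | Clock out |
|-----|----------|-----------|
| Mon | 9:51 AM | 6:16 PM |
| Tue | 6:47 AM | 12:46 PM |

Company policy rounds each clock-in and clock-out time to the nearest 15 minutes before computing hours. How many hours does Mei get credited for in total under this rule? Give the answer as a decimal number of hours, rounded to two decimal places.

14.50 hours

Mon: in 9:51 AM→9:45 AM, out 6:16 PM→6:15 PM; 8 h 30 min
Tue: in 6:47 AM→6:45 AM, out 12:46 PM→12:45 PM; 6 h 0 min
Total credited: 14 h 30 min.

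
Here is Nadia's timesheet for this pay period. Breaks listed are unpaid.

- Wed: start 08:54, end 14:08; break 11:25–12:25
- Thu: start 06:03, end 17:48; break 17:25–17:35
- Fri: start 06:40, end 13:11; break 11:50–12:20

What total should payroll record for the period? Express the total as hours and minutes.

Wed: 08:54–14:08 = 5 h 14 min; less 60 min break → 4 h 14 min
Thu: 06:03–17:48 = 11 h 45 min; less 10 min break → 11 h 35 min
Fri: 06:40–13:11 = 6 h 31 min; less 30 min break → 6 h 1 min
Total: 4 h 14 min + 11 h 35 min + 6 h 1 min = 21 h 50 min.

21 h 50 min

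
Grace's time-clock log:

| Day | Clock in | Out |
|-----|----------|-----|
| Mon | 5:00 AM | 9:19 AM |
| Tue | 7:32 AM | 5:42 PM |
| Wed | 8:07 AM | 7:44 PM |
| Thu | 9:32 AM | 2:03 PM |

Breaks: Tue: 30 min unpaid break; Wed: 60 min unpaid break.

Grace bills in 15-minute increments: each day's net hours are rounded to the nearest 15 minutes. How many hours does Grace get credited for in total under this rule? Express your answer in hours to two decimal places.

Mon: 5:00 AM–9:19 AM = 4 h 19 min → rounds to 4 h 15 min
Tue: 7:32 AM–5:42 PM = 10 h 10 min − 30 min = 9 h 40 min → rounds to 9 h 45 min
Wed: 8:07 AM–7:44 PM = 11 h 37 min − 60 min = 10 h 37 min → rounds to 10 h 30 min
Thu: 9:32 AM–2:03 PM = 4 h 31 min → rounds to 4 h 30 min
Total credited: 29 h 0 min.

29.00 hours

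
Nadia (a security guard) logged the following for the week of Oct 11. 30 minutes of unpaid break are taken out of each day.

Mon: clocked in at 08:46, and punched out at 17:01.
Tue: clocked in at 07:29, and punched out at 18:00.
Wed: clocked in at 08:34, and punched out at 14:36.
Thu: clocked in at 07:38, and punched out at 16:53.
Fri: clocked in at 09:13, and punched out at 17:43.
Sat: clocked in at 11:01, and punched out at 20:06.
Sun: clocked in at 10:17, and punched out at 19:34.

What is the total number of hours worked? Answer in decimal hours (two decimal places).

57.42 hours

Mon: 08:46–17:01 = 8 h 15 min; less 30 min break → 7 h 45 min
Tue: 07:29–18:00 = 10 h 31 min; less 30 min break → 10 h 1 min
Wed: 08:34–14:36 = 6 h 2 min; less 30 min break → 5 h 32 min
Thu: 07:38–16:53 = 9 h 15 min; less 30 min break → 8 h 45 min
Fri: 09:13–17:43 = 8 h 30 min; less 30 min break → 8 h 0 min
Sat: 11:01–20:06 = 9 h 5 min; less 30 min break → 8 h 35 min
Sun: 10:17–19:34 = 9 h 17 min; less 30 min break → 8 h 47 min
Total: 7 h 45 min + 10 h 1 min + 5 h 32 min + 8 h 45 min + 8 h 0 min + 8 h 35 min + 8 h 47 min = 57 h 25 min.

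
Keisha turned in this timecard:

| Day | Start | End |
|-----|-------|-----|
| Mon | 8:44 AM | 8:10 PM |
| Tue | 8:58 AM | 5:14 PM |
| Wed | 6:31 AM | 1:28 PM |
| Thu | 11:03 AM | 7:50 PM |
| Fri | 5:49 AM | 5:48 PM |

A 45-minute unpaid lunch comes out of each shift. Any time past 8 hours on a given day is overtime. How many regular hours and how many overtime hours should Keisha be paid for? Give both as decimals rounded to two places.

Mon: 8:44 AM–8:10 PM = 11 h 26 min; less 45 min break → 10 h 41 min
Tue: 8:58 AM–5:14 PM = 8 h 16 min; less 45 min break → 7 h 31 min
Wed: 6:31 AM–1:28 PM = 6 h 57 min; less 45 min break → 6 h 12 min
Thu: 11:03 AM–7:50 PM = 8 h 47 min; less 45 min break → 8 h 2 min
Fri: 5:49 AM–5:48 PM = 11 h 59 min; less 45 min break → 11 h 14 min
Mon reg 8 h 0 min / OT 2 h 41 min; Tue reg 7 h 31 min / OT 0 h 0 min; Wed reg 6 h 12 min / OT 0 h 0 min; Thu reg 8 h 0 min / OT 0 h 2 min; Fri reg 8 h 0 min / OT 3 h 14 min.
Totals: regular 37 h 43 min, overtime 5 h 57 min.

Regular 37.72 hours, overtime 5.95 hours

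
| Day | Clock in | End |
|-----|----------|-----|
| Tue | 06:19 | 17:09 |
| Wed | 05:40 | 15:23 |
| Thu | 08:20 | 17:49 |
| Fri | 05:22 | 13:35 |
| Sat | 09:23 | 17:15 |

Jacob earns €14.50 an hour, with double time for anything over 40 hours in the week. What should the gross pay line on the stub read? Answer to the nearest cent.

€757.38

Tue: 06:19–17:09 = 10 h 50 min
Wed: 05:40–15:23 = 9 h 43 min
Thu: 08:20–17:49 = 9 h 29 min
Fri: 05:22–13:35 = 8 h 13 min
Sat: 09:23–17:15 = 7 h 52 min
Total worked: 46 h 7 min = 2767 min.
Regular 40 h 0 min = 2400 min at €14.50/h; overtime 6 h 7 min = 367 min at €29.00/h.
Pay = (2400 × €14.50 + 367 × €29.00) ÷ 60 = €757.38.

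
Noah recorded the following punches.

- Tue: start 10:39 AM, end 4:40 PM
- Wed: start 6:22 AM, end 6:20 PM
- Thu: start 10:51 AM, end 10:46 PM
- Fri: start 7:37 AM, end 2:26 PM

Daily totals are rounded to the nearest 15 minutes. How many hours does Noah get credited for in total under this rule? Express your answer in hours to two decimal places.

36.75 hours

Tue: 10:39 AM–4:40 PM = 6 h 1 min → rounds to 6 h 0 min
Wed: 6:22 AM–6:20 PM = 11 h 58 min → rounds to 12 h 0 min
Thu: 10:51 AM–10:46 PM = 11 h 55 min → rounds to 12 h 0 min
Fri: 7:37 AM–2:26 PM = 6 h 49 min → rounds to 6 h 45 min
Total credited: 36 h 45 min.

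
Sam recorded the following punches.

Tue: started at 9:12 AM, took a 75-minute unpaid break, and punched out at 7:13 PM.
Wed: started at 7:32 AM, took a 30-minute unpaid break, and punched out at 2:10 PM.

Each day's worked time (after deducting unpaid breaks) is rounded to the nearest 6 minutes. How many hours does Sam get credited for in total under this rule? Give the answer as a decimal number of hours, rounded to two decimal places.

14.90 hours

Tue: 9:12 AM–7:13 PM = 10 h 1 min − 75 min = 8 h 46 min → rounds to 8 h 48 min
Wed: 7:32 AM–2:10 PM = 6 h 38 min − 30 min = 6 h 8 min → rounds to 6 h 6 min
Total credited: 14 h 54 min.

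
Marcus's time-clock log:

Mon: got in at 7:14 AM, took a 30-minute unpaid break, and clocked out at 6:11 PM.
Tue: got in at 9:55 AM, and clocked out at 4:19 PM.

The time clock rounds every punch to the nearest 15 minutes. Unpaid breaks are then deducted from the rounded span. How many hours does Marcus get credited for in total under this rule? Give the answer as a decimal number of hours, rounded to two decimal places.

16.75 hours

Mon: in 7:14 AM→7:15 AM, out 6:11 PM→6:15 PM; 11 h 0 min − 30 min = 10 h 30 min
Tue: in 9:55 AM→10:00 AM, out 4:19 PM→4:15 PM; 6 h 15 min
Total credited: 16 h 45 min.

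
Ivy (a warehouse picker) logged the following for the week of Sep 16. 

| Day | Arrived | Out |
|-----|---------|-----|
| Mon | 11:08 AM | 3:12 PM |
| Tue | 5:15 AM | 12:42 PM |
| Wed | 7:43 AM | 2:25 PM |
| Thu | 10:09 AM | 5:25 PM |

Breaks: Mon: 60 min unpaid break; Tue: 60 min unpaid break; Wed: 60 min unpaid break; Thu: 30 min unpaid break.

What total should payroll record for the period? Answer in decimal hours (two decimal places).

Mon: 11:08 AM–3:12 PM = 4 h 4 min; less 60 min break → 3 h 4 min
Tue: 5:15 AM–12:42 PM = 7 h 27 min; less 60 min break → 6 h 27 min
Wed: 7:43 AM–2:25 PM = 6 h 42 min; less 60 min break → 5 h 42 min
Thu: 10:09 AM–5:25 PM = 7 h 16 min; less 30 min break → 6 h 46 min
Total: 3 h 4 min + 6 h 27 min + 5 h 42 min + 6 h 46 min = 21 h 59 min.

21.98 hours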